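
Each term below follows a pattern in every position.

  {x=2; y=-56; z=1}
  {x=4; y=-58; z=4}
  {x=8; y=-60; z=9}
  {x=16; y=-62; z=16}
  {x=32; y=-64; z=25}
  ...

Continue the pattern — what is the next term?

{x=64; y=-66; z=36}

X: ×2 each step; 2, 4, 8, 16, 32 → 64.
Y goes -56, -58, -60, -62, -64 → -66 (−2 each step).
Z goes 1, 4, 9, 16, 25 → 36 (perfect squares: 1², 2², 3², …).
Putting it together: {x=64; y=-66; z=36}.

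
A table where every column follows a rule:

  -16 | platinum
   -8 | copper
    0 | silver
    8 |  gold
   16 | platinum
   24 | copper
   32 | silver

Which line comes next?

First component goes -16, -8, 0, 8, 16, 24, 32 → 40 (+8 each step).
Metal: repeats platinum → copper → silver → gold, so platinum, copper, silver, gold, platinum, copper, silver → gold.
Combining the parts gives 40  gold.

40  gold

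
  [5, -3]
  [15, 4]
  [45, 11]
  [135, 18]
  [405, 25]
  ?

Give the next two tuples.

[1215, 32], [3645, 39]

First entry: ×3 each step; 5, 15, 45, 135, 405 → 1215 → 3645.
Second entry — +7 each step: -3, 4, 11, 18, 25 → 32 → 39.
Putting the parts together: [1215, 32] and then [3645, 39].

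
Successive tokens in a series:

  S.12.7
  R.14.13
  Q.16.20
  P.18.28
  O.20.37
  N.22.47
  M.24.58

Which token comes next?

Letter: letters move back 1 place in the alphabet, so S, R, Q, P, O, N, M → L.
For the second component, +2 each step: 12, 14, 16, 18, 20, 22, 24 → 26.
Third component: differences are 6, 7, 8, … (increasing by 1 each time), so 7, 13, 20, 28, 37, 47, 58 → 70.
So the next token is L.26.70.

L.26.70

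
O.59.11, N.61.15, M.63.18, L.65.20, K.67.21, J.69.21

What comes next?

I.71.20

Letter: O, N, M, L, K, J → I (letters move back 1 place in the alphabet).
Second component — +2 each step: 59, 61, 63, 65, 67, 69 → 71.
For the third component, differences are 4, 3, 2, … (decreasing by 1 each time): 11, 15, 18, 20, 21, 21 → 20.
So the next tag is I.71.20.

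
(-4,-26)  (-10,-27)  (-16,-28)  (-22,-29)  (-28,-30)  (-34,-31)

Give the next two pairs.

First coordinate: −6 each step, so -4, -10, -16, -22, -28, -34 → -40 → -46.
For the second coordinate, −1 each step: -26, -27, -28, -29, -30, -31 → -32 → -33.
Putting the parts together: (-40,-32) and then (-46,-33).

(-40,-32), (-46,-33)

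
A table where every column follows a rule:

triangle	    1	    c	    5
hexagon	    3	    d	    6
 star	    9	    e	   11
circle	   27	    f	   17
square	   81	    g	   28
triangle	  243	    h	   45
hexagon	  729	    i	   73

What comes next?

Shape: repeats triangle → hexagon → star → circle → square; triangle, hexagon, star, circle, square, triangle, hexagon → star.
Second component: ×3 each step, so 1, 3, 9, 27, 81, 243, 729 → 2187.
Letter: c, d, e, f, g, h, i → j (letters move forward 1 place in the alphabet).
Fourth component goes 5, 6, 11, 17, 28, 45, 73 → 118 (each term is the sum of the two before it).
Combining the parts gives star  2187  j  118.

star  2187  j  118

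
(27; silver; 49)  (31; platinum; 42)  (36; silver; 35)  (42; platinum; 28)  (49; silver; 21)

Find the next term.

First slot: 27, 31, 36, 42, 49 → 57 (differences are 4, 5, 6, … (increasing by 1 each time)).
Metal — alternates silver ↔ platinum: silver, platinum, silver, platinum, silver → platinum.
Third slot goes 49, 42, 35, 28, 21 → 14 (−7 each step).
Putting it together: (57; platinum; 14).

(57; platinum; 14)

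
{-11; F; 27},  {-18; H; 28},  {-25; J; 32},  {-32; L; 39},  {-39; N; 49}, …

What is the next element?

First slot — −7 each step: -11, -18, -25, -32, -39 → -46.
Letter: F, H, J, L, N → P (letters move forward 2 places in the alphabet).
Third slot: differences are 1, 4, 7, … (increasing by 3 each time); 27, 28, 32, 39, 49 → 62.
Putting it together: {-46; P; 62}.

{-46; P; 62}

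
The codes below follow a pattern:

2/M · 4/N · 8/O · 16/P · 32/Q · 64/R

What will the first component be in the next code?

128

First component: ×2 each step, so 2, 4, 8, 16, 32, 64 → 128.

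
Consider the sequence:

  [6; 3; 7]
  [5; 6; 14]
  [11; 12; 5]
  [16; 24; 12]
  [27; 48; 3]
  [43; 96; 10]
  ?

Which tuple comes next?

First coordinate: each term is the sum of the two before it, so 6, 5, 11, 16, 27, 43 → 70.
Second coordinate goes 3, 6, 12, 24, 48, 96 → 192 (×2 each step).
Third coordinate — alternating steps +7, −9, +7, −9, …: 7, 14, 5, 12, 3, 10 → 1.
Putting it together: [70; 192; 1].

[70; 192; 1]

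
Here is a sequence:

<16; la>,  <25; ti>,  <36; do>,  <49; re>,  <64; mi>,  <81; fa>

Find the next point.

First component: perfect squares: 4², 5², 6², …; 16, 25, 36, 49, 64, 81 → 100.
Note: runs through the solfège scale do→ti; la, ti, do, re, mi, fa → sol.
Combining the parts gives <100; sol>.

<100; sol>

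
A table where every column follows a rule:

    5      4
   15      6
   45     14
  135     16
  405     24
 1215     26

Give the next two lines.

First component: ×3 each step, so 5, 15, 45, 135, 405, 1215 → 3645 → 10935.
Second component: alternating steps +2, +8, +2, +8, …; 4, 6, 14, 16, 24, 26 → 34 → 36.
So the next two lines are 3645  34 and 10935  36.

3645  34; 10935  36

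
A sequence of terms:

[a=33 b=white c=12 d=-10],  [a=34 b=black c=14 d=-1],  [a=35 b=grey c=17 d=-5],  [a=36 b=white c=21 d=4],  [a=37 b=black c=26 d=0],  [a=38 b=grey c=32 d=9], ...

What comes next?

A: 33, 34, 35, 36, 37, 38 → 39 (+1 each step).
B — repeats white → black → grey: white, black, grey, white, black, grey → white.
C: differences are 2, 3, 4, … (increasing by 1 each time), so 12, 14, 17, 21, 26, 32 → 39.
D goes -10, -1, -5, 4, 0, 9 → 5 (alternating steps +9, −4, +9, −4, …).
Putting it together: [a=39 b=white c=39 d=5].

[a=39 b=white c=39 d=5]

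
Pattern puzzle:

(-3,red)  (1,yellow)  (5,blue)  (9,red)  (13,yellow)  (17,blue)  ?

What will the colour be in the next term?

red

Colour: red, yellow, blue, red, yellow, blue → red (repeats red → yellow → blue).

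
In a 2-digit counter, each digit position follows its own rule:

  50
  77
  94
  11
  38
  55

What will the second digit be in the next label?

For the first digit, +2 each step, mod 10: 5, 7, 9, 1, 3, 5 → 7.
Second digit goes 0, 7, 4, 1, 8, 5 → 2 (−3 each step, mod 10).

2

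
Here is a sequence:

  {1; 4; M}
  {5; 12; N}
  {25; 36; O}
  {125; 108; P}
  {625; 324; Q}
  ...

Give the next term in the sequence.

{3125; 972; R}

First component goes 1, 5, 25, 125, 625 → 3125 (×5 each step).
Second component: ×3 each step; 4, 12, 36, 108, 324 → 972.
Letter goes M, N, O, P, Q → R (letters move forward 1 place in the alphabet).
Combining the parts gives {3125; 972; R}.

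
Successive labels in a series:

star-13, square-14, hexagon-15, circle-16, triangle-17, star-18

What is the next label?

square-19

Shape goes star, square, hexagon, circle, triangle, star → square (repeats star → square → hexagon → circle → triangle).
Second component: +1 each step; 13, 14, 15, 16, 17, 18 → 19.
Combining the parts gives square-19.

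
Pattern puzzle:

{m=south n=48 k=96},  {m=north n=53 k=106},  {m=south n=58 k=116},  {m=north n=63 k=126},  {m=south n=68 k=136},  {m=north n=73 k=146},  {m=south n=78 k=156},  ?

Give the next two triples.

{m=north n=83 k=166}, {m=south n=88 k=176}

For the m, alternates south ↔ north: south, north, south, north, south, north, south → north → south.
N: +5 each step; 48, 53, 58, 63, 68, 73, 78 → 83 → 88.
K: 96, 106, 116, 126, 136, 146, 156 → 166 → 176 (always 2 × the n).
So the next two triples are {m=north n=83 k=166} and {m=south n=88 k=176}.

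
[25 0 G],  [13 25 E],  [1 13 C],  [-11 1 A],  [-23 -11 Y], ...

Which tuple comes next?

[-35 -23 W]

First coordinate: −12 each step, so 25, 13, 1, -11, -23 → -35.
Second coordinate — always the previous value of the first coordinate: 0, 25, 13, 1, -11 → -23.
Letter — letters move back 2 places in the alphabet, wrapping A→Z: G, E, C, A, Y → W.
Putting it together: [-35 -23 W].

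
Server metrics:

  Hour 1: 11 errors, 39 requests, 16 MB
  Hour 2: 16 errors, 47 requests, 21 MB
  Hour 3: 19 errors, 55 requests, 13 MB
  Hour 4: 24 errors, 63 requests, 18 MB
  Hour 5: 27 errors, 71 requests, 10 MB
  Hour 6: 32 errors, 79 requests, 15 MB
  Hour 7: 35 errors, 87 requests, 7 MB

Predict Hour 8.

40 errors, 95 requests, 12 MB

Errors: alternating steps +5, +3, +5, +3, …; 11, 16, 19, 24, 27, 32, 35 → 40.
Requests — +8 each step: 39, 47, 55, 63, 71, 79, 87 → 95.
MB: 16, 21, 13, 18, 10, 15, 7 → 12 (alternating steps +5, −8, +5, −8, …).
So the next row is 40 errors, 95 requests, 12 MB.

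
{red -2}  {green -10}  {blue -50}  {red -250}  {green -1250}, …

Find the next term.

Colour goes red, green, blue, red, green → blue (repeats red → green → blue).
Second slot — ×5 each step: -2, -10, -50, -250, -1250 → -6250.
So the next term is {blue -6250}.

{blue -6250}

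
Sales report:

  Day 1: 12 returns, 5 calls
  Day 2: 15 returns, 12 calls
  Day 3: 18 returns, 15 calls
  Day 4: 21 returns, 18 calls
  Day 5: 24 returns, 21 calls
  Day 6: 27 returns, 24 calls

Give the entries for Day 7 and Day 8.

30 returns, 27 calls; 33 returns, 30 calls

Returns: 12, 15, 18, 21, 24, 27 → 30 → 33 (+3 each step).
Calls: always the previous value of the returns; 5, 12, 15, 18, 21, 24 → 27 → 30.
So the next two records are 30 returns, 27 calls and 33 returns, 30 calls.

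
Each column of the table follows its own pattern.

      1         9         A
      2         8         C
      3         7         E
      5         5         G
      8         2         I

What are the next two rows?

13  -3  K; 21  -11  M

First component: each term is the sum of the two before it; 1, 2, 3, 5, 8 → 13 → 21.
Second component: together with the first component always sums to 10, so 9, 8, 7, 5, 2 → -3 → -11.
For the letter, letters move forward 2 places in the alphabet: A, C, E, G, I → K → M.
So the next two rows are 13  -3  K and 21  -11  M.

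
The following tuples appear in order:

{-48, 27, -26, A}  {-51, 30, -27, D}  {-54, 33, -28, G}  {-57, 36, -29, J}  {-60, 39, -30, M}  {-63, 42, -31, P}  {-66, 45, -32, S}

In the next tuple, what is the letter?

First slot: −3 each step, so -48, -51, -54, -57, -60, -63, -66 → -69.
Second slot: 27, 30, 33, 36, 39, 42, 45 → 48 (+3 each step).
For the third slot, −1 each step: -26, -27, -28, -29, -30, -31, -32 → -33.
For the letter, letters move forward 3 places in the alphabet: A, D, G, J, M, P, S → V.

V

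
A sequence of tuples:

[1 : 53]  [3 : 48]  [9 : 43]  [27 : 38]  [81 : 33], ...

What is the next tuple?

For the first value, ×3 each step: 1, 3, 9, 27, 81 → 243.
Second value: −5 each step; 53, 48, 43, 38, 33 → 28.
Putting it together: [243 : 28].

[243 : 28]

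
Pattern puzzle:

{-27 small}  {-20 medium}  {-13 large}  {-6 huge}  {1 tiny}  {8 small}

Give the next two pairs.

First value: +7 each step; -27, -20, -13, -6, 1, 8 → 15 → 22.
For the size, repeats small → medium → large → huge → tiny: small, medium, large, huge, tiny, small → medium → large.
So the next two pairs are {15 medium} and {22 large}.

{15 medium}, {22 large}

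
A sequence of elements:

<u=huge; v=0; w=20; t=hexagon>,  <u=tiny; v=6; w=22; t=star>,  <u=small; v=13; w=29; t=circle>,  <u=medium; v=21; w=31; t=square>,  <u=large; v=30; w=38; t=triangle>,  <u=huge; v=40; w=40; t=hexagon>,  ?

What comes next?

U: repeats huge → tiny → small → medium → large; huge, tiny, small, medium, large, huge → tiny.
V goes 0, 6, 13, 21, 30, 40 → 51 (differences are 6, 7, 8, … (increasing by 1 each time)).
W — alternating steps +2, +7, +2, +7, …: 20, 22, 29, 31, 38, 40 → 47.
T — repeats hexagon → star → circle → square → triangle: hexagon, star, circle, square, triangle, hexagon → star.
So the next element is <u=tiny; v=51; w=47; t=star>.

<u=tiny; v=51; w=47; t=star>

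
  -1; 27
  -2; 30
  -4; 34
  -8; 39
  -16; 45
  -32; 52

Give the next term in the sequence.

First coordinate — ×2 each step: -1, -2, -4, -8, -16, -32 → -64.
For the second coordinate, differences are 3, 4, 5, … (increasing by 1 each time): 27, 30, 34, 39, 45, 52 → 60.
Combining the parts gives -64; 60.

-64; 60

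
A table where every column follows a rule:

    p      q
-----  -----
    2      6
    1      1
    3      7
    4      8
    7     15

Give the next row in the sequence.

11  23

Column p — each term is the sum of the two before it: 2, 1, 3, 4, 7 → 11.
Column q: 6, 1, 7, 8, 15 → 23 (each term is the sum of the two before it).
Putting it together: 11  23.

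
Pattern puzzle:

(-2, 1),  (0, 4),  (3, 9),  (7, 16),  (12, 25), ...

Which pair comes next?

(18, 36)

For the first part, differences are 2, 3, 4, … (increasing by 1 each time): -2, 0, 3, 7, 12 → 18.
Second part: perfect squares: 1², 2², 3², …, so 1, 4, 9, 16, 25 → 36.
Putting it together: (18, 36).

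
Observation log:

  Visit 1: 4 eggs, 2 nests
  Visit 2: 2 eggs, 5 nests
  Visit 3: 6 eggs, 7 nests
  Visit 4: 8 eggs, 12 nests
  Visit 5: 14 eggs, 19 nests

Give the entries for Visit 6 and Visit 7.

22 eggs, 31 nests; 36 eggs, 50 nests

Eggs: 4, 2, 6, 8, 14 → 22 → 36 (each term is the sum of the two before it).
Nests: each term is the sum of the two before it; 2, 5, 7, 12, 19 → 31 → 50.
Putting the parts together: 22 eggs, 31 nests and then 36 eggs, 50 nests.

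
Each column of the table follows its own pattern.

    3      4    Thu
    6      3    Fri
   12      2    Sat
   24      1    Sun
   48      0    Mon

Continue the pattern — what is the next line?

For the first component, ×2 each step: 3, 6, 12, 24, 48 → 96.
Second component: −1 each step, so 4, 3, 2, 1, 0 → -1.
Day — runs through the weekdays Mon→Sun: Thu, Fri, Sat, Sun, Mon → Tue.
Combining the parts gives 96  -1  Tue.

96  -1  Tue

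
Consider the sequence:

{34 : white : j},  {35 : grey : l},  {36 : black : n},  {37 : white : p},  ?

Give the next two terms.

First component: +1 each step, so 34, 35, 36, 37 → 38 → 39.
For the shade, repeats white → grey → black: white, grey, black, white → grey → black.
Letter: letters move forward 2 places in the alphabet; j, l, n, p → r → t.
Putting the parts together: {38 : grey : r} and then {39 : black : t}.

{38 : grey : r}, {39 : black : t}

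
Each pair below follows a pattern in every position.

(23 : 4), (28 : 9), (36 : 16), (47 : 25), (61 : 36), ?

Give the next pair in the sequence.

(78 : 49)

First component — differences are 5, 8, 11, … (increasing by 3 each time): 23, 28, 36, 47, 61 → 78.
Second component: perfect squares: 2², 3², 4², …; 4, 9, 16, 25, 36 → 49.
So the next pair is (78 : 49).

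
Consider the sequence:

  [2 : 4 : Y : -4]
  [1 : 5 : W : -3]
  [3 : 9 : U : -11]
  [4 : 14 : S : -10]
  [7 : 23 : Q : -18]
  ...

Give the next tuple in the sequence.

[11 : 37 : O : -17]

First entry: each term is the sum of the two before it, so 2, 1, 3, 4, 7 → 11.
For the second entry, each term is the sum of the two before it: 4, 5, 9, 14, 23 → 37.
Letter: letters move back 2 places in the alphabet; Y, W, U, S, Q → O.
Fourth entry: -4, -3, -11, -10, -18 → -17 (alternating steps +1, −8, +1, −8, …).
Combining the parts gives [11 : 37 : O : -17].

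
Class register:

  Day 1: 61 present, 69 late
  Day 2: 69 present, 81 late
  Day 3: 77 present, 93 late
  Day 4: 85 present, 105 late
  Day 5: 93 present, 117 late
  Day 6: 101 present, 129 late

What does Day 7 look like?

109 present, 141 late

Present goes 61, 69, 77, 85, 93, 101 → 109 (+8 each step).
Late: +12 each step, so 69, 81, 93, 105, 117, 129 → 141.
Putting it together: 109 present, 141 late.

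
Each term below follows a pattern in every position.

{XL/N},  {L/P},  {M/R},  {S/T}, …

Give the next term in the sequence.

Size goes XL, L, M, S → XS (runs backward through clothing sizes XS→XL).
Letter: letters move forward 2 places in the alphabet; N, P, R, T → V.
Putting it together: {XS/V}.

{XS/V}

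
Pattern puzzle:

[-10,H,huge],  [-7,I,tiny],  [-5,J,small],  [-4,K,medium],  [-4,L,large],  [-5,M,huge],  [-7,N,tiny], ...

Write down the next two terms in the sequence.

First slot: differences are 3, 2, 1, … (decreasing by 1 each time); -10, -7, -5, -4, -4, -5, -7 → -10 → -14.
Letter: H, I, J, K, L, M, N → O → P (letters move forward 1 place in the alphabet).
Size goes huge, tiny, small, medium, large, huge, tiny → small → medium (repeats huge → tiny → small → medium → large).
Putting the parts together: [-10,O,small] and then [-14,P,medium].

[-10,O,small], [-14,P,medium]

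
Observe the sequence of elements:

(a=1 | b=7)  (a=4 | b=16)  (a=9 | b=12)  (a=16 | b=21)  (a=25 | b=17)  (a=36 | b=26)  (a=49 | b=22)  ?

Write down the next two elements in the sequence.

(a=64 | b=31), (a=81 | b=27)

A goes 1, 4, 9, 16, 25, 36, 49 → 64 → 81 (perfect squares: 1², 2², 3², …).
B: 7, 16, 12, 21, 17, 26, 22 → 31 → 27 (alternating steps +9, −4, +9, −4, …).
So the next two elements are (a=64 | b=31) and (a=81 | b=27).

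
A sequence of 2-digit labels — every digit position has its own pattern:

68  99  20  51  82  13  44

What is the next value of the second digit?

First digit: +3 each step, mod 10; 6, 9, 2, 5, 8, 1, 4 → 7.
For the second digit, +1 each step, mod 10: 8, 9, 0, 1, 2, 3, 4 → 5.

5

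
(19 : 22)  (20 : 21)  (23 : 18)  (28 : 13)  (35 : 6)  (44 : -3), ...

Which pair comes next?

First slot goes 19, 20, 23, 28, 35, 44 → 55 (differences are 1, 3, 5, … (increasing by 2 each time)).
Second slot goes 22, 21, 18, 13, 6, -3 → -14 (together with the first slot always sums to 41).
Putting it together: (55 : -14).

(55 : -14)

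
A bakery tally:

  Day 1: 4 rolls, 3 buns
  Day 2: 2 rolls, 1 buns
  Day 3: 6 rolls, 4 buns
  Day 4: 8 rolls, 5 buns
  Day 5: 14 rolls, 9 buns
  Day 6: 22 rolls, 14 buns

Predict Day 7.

Rolls: 4, 2, 6, 8, 14, 22 → 36 (each term is the sum of the two before it).
Buns: each term is the sum of the two before it; 3, 1, 4, 5, 9, 14 → 23.
Combining the parts gives 36 rolls, 23 buns.

36 rolls, 23 buns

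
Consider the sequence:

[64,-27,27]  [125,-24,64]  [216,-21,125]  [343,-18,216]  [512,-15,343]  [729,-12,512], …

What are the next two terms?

First coordinate goes 64, 125, 216, 343, 512, 729 → 1000 → 1331 (perfect cubes: 4³, 5³, 6³, …).
Second coordinate — +3 each step: -27, -24, -21, -18, -15, -12 → -9 → -6.
Third coordinate: perfect cubes: 3³, 4³, 5³, …; 27, 64, 125, 216, 343, 512 → 729 → 1000.
Putting the parts together: [1000,-9,729] and then [1331,-6,1000].

[1000,-9,729], [1331,-6,1000]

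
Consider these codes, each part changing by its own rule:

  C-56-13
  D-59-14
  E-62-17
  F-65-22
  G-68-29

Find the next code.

Letter: C, D, E, F, G → H (letters move forward 1 place in the alphabet).
Second component — +3 each step: 56, 59, 62, 65, 68 → 71.
Third component: differences are 1, 3, 5, … (increasing by 2 each time), so 13, 14, 17, 22, 29 → 38.
Combining the parts gives H-71-38.

H-71-38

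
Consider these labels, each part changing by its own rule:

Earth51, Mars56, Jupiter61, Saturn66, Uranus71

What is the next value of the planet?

Planet goes Earth, Mars, Jupiter, Saturn, Uranus → Neptune (runs through the planets Mercury→Neptune).
Second component: +5 each step, so 51, 56, 61, 66, 71 → 76.

Neptune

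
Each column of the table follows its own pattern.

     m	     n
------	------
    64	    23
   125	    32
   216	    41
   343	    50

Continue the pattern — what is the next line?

512  59

Column m: perfect cubes: 4³, 5³, 6³, …; 64, 125, 216, 343 → 512.
Column n: +9 each step, so 23, 32, 41, 50 → 59.
Putting it together: 512  59.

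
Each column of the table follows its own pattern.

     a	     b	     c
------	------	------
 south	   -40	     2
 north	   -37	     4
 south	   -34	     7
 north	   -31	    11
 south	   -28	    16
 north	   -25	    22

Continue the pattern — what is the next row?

south  -22  29

Column a: alternates south ↔ north; south, north, south, north, south, north → south.
Column b: -40, -37, -34, -31, -28, -25 → -22 (+3 each step).
Column c goes 2, 4, 7, 11, 16, 22 → 29 (differences are 2, 3, 4, … (increasing by 1 each time)).
Combining the parts gives south  -22  29.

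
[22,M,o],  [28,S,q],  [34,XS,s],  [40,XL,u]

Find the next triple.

[46,L,w]

First value: +6 each step, so 22, 28, 34, 40 → 46.
Size: runs backward through clothing sizes XS→XL, so M, S, XS, XL → L.
Letter goes o, q, s, u → w (letters move forward 2 places in the alphabet).
Combining the parts gives [46,L,w].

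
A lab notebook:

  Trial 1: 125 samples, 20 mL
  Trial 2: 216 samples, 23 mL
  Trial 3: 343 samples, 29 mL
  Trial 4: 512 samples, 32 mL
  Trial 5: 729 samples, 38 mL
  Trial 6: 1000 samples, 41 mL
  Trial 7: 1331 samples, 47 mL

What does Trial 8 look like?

1728 samples, 50 mL

Samples: perfect cubes: 5³, 6³, 7³, …, so 125, 216, 343, 512, 729, 1000, 1331 → 1728.
ML: alternating steps +3, +6, +3, +6, …; 20, 23, 29, 32, 38, 41, 47 → 50.
Putting it together: 1728 samples, 50 mL.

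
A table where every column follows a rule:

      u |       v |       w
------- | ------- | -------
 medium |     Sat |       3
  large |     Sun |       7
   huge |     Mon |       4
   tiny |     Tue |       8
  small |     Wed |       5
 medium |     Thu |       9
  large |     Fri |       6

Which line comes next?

Column u goes medium, large, huge, tiny, small, medium, large → huge (repeats medium → large → huge → tiny → small).
Column v: Sat, Sun, Mon, Tue, Wed, Thu, Fri → Sat (runs through the weekdays Mon→Sun).
Column w: 3, 7, 4, 8, 5, 9, 6 → 10 (alternating steps +4, −3, +4, −3, …).
Combining the parts gives huge  Sat  10.

huge  Sat  10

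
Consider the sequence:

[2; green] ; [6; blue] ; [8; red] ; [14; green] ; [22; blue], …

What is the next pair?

First value: 2, 6, 8, 14, 22 → 36 (each term is the sum of the two before it).
Colour goes green, blue, red, green, blue → red (repeats green → blue → red).
So the next pair is [36; red].

[36; red]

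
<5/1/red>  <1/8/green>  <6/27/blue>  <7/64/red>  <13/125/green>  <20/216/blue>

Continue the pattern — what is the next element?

<33/343/red>

First value: each term is the sum of the two before it; 5, 1, 6, 7, 13, 20 → 33.
Second value goes 1, 8, 27, 64, 125, 216 → 343 (perfect cubes: 1³, 2³, 3³, …).
Colour — repeats red → green → blue: red, green, blue, red, green, blue → red.
Combining the parts gives <33/343/red>.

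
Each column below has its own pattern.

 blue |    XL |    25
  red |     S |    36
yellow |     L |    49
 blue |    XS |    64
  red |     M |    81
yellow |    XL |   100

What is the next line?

For the colour, repeats blue → red → yellow: blue, red, yellow, blue, red, yellow → blue.
Size — repeats XL → S → L → XS → M: XL, S, L, XS, M, XL → S.
Third component: 25, 36, 49, 64, 81, 100 → 121 (perfect squares: 5², 6², 7², …).
So the next line is blue  S  121.

blue  S  121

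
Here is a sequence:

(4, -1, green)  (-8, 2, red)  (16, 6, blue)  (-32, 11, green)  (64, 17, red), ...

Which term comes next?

(-128, 24, blue)

First part: ×(-2) each step, so 4, -8, 16, -32, 64 → -128.
Second part: differences are 3, 4, 5, … (increasing by 1 each time); -1, 2, 6, 11, 17 → 24.
Colour: green, red, blue, green, red → blue (repeats green → red → blue).
Putting it together: (-128, 24, blue).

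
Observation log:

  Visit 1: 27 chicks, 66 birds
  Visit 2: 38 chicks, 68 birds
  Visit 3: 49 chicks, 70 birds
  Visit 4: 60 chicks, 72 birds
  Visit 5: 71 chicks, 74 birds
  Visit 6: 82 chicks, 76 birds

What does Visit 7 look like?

Chicks: +11 each step; 27, 38, 49, 60, 71, 82 → 93.
Birds — +2 each step: 66, 68, 70, 72, 74, 76 → 78.
So the next record is 93 chicks, 78 birds.

93 chicks, 78 birds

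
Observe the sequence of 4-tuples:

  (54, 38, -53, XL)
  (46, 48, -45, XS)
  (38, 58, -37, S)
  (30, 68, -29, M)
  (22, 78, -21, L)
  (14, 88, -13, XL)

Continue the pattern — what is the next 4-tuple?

First component: 54, 46, 38, 30, 22, 14 → 6 (−8 each step).
Second component goes 38, 48, 58, 68, 78, 88 → 98 (+10 each step).
Third component: -53, -45, -37, -29, -21, -13 → -5 (+8 each step).
Size goes XL, XS, S, M, L, XL → XS (repeats XL → XS → S → M → L).
Combining the parts gives (6, 98, -5, XS).

(6, 98, -5, XS)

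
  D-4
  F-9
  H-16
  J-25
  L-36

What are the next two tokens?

N-49 then P-64

For the letter, letters move forward 2 places in the alphabet: D, F, H, J, L → N → P.
Second component: 4, 9, 16, 25, 36 → 49 → 64 (perfect squares: 2², 3², 4², …).
So the next two tokens are N-49 and P-64.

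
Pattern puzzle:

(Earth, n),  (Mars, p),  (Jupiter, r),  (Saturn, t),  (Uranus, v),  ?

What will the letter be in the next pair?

Planet: runs through the planets Mercury→Neptune, so Earth, Mars, Jupiter, Saturn, Uranus → Neptune.
Letter goes n, p, r, t, v → x (letters move forward 2 places in the alphabet).

x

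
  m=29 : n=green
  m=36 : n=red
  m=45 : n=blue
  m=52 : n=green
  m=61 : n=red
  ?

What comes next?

m=68 : n=blue

For the m, alternating steps +7, +9, +7, +9, …: 29, 36, 45, 52, 61 → 68.
N: green, red, blue, green, red → blue (repeats green → red → blue).
Combining the parts gives m=68 : n=blue.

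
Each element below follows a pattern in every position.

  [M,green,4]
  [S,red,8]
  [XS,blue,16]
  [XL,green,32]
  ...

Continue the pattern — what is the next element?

[L,red,64]

Size — runs backward through clothing sizes XS→XL: M, S, XS, XL → L.
Colour: repeats green → red → blue, so green, red, blue, green → red.
Third component: ×2 each step; 4, 8, 16, 32 → 64.
Putting it together: [L,red,64].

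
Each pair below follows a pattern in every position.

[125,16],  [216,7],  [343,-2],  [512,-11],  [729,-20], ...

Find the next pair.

For the first value, perfect cubes: 5³, 6³, 7³, …: 125, 216, 343, 512, 729 → 1000.
Second value goes 16, 7, -2, -11, -20 → -29 (−9 each step).
So the next pair is [1000,-29].

[1000,-29]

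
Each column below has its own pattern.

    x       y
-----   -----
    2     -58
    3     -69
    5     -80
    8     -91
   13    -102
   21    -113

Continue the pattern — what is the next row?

34  -124

Column x: each term is the sum of the two before it; 2, 3, 5, 8, 13, 21 → 34.
Column y: −11 each step; -58, -69, -80, -91, -102, -113 → -124.
So the next row is 34  -124.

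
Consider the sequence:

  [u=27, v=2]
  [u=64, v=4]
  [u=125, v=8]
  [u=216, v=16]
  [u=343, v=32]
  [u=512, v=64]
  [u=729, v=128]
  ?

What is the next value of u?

For the u, perfect cubes: 3³, 4³, 5³, …: 27, 64, 125, 216, 343, 512, 729 → 1000.

1000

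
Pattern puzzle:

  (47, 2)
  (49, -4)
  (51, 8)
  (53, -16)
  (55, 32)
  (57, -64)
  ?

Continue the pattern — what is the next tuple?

(59, 128)

For the first part, +2 each step: 47, 49, 51, 53, 55, 57 → 59.
Second part goes 2, -4, 8, -16, 32, -64 → 128 (×(-2) each step).
Putting it together: (59, 128).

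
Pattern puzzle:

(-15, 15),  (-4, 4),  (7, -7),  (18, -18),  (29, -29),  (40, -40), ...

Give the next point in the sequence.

(51, -51)

First component: +11 each step; -15, -4, 7, 18, 29, 40 → 51.
For the second component, always the negative of the first component: 15, 4, -7, -18, -29, -40 → -51.
So the next point is (51, -51).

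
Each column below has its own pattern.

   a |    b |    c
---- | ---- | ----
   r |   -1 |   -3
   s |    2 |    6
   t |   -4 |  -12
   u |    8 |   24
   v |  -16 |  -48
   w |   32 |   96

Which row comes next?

x  -64  -192

Column a: r, s, t, u, v, w → x (letters move forward 1 place in the alphabet).
Column b: -1, 2, -4, 8, -16, 32 → -64 (×(-2) each step).
Column c: always 3 × the column b, so -3, 6, -12, 24, -48, 96 → -192.
Putting it together: x  -64  -192.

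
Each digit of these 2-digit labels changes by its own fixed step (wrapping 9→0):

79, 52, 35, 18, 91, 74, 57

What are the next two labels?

First digit — −2 each step, mod 10: 7, 5, 3, 1, 9, 7, 5 → 3 → 1.
For the second digit, +3 each step, mod 10: 9, 2, 5, 8, 1, 4, 7 → 0 → 3.
So the next two labels are 30 and 13.

30 then 13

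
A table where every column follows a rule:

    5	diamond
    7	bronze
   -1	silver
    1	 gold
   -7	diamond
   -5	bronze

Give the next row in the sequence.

First component — alternating steps +2, −8, +2, −8, …: 5, 7, -1, 1, -7, -5 → -13.
Rank goes diamond, bronze, silver, gold, diamond, bronze → silver (repeats diamond → bronze → silver → gold).
So the next row is -13  silver.

-13  silver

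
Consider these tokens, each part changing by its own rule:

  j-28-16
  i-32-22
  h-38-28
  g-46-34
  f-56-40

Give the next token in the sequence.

Letter: letters move back 1 place in the alphabet, so j, i, h, g, f → e.
For the second component, differences are 4, 6, 8, … (increasing by 2 each time): 28, 32, 38, 46, 56 → 68.
Third component: 16, 22, 28, 34, 40 → 46 (+6 each step).
So the next token is e-68-46.

e-68-46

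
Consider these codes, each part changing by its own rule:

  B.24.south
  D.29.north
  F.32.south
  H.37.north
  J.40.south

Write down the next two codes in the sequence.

Letter: letters move forward 2 places in the alphabet, so B, D, F, H, J → L → N.
Second component — alternating steps +5, +3, +5, +3, …: 24, 29, 32, 37, 40 → 45 → 48.
Direction: alternates south ↔ north; south, north, south, north, south → north → south.
So the next two codes are L.45.north and N.48.south.

L.45.north, N.48.south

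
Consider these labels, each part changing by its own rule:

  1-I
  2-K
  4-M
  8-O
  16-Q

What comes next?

For the first component, ×2 each step: 1, 2, 4, 8, 16 → 32.
Letter: letters move forward 2 places in the alphabet, so I, K, M, O, Q → S.
So the next label is 32-S.

32-S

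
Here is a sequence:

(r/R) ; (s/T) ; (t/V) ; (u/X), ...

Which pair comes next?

(v/Z)

First letter: r, s, t, u → v (letters move forward 1 place in the alphabet).
For the second letter, letters move forward 2 places in the alphabet: R, T, V, X → Z.
Putting it together: (v/Z).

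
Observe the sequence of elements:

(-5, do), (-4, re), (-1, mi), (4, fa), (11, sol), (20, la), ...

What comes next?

(31, ti)

First slot: differences are 1, 3, 5, … (increasing by 2 each time), so -5, -4, -1, 4, 11, 20 → 31.
Note: runs through the solfège scale do→ti; do, re, mi, fa, sol, la → ti.
So the next element is (31, ti).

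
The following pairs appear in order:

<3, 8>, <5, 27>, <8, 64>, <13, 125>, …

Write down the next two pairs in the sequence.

First coordinate goes 3, 5, 8, 13 → 21 → 34 (each term is the sum of the two before it).
Second coordinate goes 8, 27, 64, 125 → 216 → 343 (perfect cubes: 2³, 3³, 4³, …).
Putting the parts together: <21, 216> and then <34, 343>.

<21, 216>, <34, 343>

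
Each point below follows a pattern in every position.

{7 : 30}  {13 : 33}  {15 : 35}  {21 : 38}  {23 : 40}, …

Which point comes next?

First coordinate: 7, 13, 15, 21, 23 → 29 (alternating steps +6, +2, +6, +2, …).
Second coordinate: alternating steps +3, +2, +3, +2, …; 30, 33, 35, 38, 40 → 43.
Putting it together: {29 : 43}.

{29 : 43}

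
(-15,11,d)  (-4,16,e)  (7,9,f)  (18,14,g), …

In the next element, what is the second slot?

Second slot: alternating steps +5, −7, +5, −7, …; 11, 16, 9, 14 → 7.

7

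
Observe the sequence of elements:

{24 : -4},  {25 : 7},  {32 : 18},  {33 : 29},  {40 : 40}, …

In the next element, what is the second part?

Second part: +11 each step; -4, 7, 18, 29, 40 → 51.

51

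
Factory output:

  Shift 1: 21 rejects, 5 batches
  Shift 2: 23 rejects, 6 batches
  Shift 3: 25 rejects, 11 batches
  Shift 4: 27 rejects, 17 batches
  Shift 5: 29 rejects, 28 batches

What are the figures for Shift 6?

For the rejects, +2 each step: 21, 23, 25, 27, 29 → 31.
Batches: each term is the sum of the two before it; 5, 6, 11, 17, 28 → 45.
Putting it together: 31 rejects, 45 batches.

31 rejects, 45 batches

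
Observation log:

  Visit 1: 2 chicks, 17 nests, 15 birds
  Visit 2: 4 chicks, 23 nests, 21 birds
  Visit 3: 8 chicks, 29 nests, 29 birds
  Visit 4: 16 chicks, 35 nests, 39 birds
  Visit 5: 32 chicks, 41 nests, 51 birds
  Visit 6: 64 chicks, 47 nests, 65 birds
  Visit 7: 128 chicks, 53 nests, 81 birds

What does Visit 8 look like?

256 chicks, 59 nests, 99 birds

For the chicks, ×2 each step: 2, 4, 8, 16, 32, 64, 128 → 256.
Nests: +6 each step; 17, 23, 29, 35, 41, 47, 53 → 59.
For the birds, differences are 6, 8, 10, … (increasing by 2 each time): 15, 21, 29, 39, 51, 65, 81 → 99.
Combining the parts gives 256 chicks, 59 nests, 99 birds.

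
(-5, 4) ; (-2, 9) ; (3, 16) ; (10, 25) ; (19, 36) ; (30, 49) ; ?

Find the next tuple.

(43, 64)

First coordinate — differences are 3, 5, 7, … (increasing by 2 each time): -5, -2, 3, 10, 19, 30 → 43.
Second coordinate: perfect squares: 2², 3², 4², …; 4, 9, 16, 25, 36, 49 → 64.
So the next tuple is (43, 64).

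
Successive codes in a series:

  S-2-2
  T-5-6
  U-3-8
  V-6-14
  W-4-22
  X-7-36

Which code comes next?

Y-5-58

Letter: S, T, U, V, W, X → Y (letters move forward 1 place in the alphabet).
For the second component, alternating steps +3, −2, +3, −2, …: 2, 5, 3, 6, 4, 7 → 5.
Third component goes 2, 6, 8, 14, 22, 36 → 58 (each term is the sum of the two before it).
Combining the parts gives Y-5-58.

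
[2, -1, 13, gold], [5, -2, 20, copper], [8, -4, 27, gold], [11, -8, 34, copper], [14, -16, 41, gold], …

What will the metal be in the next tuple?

copper

First part: +3 each step; 2, 5, 8, 11, 14 → 17.
Second part goes -1, -2, -4, -8, -16 → -32 (×2 each step).
Third part: +7 each step; 13, 20, 27, 34, 41 → 48.
Metal: alternates gold ↔ copper; gold, copper, gold, copper, gold → copper.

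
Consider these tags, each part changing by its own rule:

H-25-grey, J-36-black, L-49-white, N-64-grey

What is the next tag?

P-81-black

For the letter, letters move forward 2 places in the alphabet: H, J, L, N → P.
Second component — perfect squares: 5², 6², 7², …: 25, 36, 49, 64 → 81.
Shade goes grey, black, white, grey → black (repeats grey → black → white).
Putting it together: P-81-black.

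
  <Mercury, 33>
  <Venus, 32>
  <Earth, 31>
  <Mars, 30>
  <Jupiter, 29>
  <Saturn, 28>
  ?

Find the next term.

<Uranus, 27>

Planet goes Mercury, Venus, Earth, Mars, Jupiter, Saturn → Uranus (runs through the planets Mercury→Neptune).
For the second slot, −1 each step: 33, 32, 31, 30, 29, 28 → 27.
Combining the parts gives <Uranus, 27>.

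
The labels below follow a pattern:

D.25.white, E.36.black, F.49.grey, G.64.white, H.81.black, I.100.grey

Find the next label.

Letter goes D, E, F, G, H, I → J (letters move forward 1 place in the alphabet).
For the second component, perfect squares: 5², 6², 7², …: 25, 36, 49, 64, 81, 100 → 121.
Shade — repeats white → black → grey: white, black, grey, white, black, grey → white.
Putting it together: J.121.white.

J.121.white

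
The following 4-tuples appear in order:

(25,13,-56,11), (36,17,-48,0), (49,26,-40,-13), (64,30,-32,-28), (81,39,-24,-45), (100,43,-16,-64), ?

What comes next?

(121,52,-8,-85)

First value: 25, 36, 49, 64, 81, 100 → 121 (perfect squares: 5², 6², 7², …).
Second value: alternating steps +4, +9, +4, +9, …, so 13, 17, 26, 30, 39, 43 → 52.
Third value: +8 each step, so -56, -48, -40, -32, -24, -16 → -8.
Fourth value goes 11, 0, -13, -28, -45, -64 → -85 (together with the first value always sums to 36).
Combining the parts gives (121,52,-8,-85).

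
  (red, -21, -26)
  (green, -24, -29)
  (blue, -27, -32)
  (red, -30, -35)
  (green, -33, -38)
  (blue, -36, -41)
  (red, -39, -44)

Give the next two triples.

(green, -42, -47), (blue, -45, -50)

Colour: red, green, blue, red, green, blue, red → green → blue (repeats red → green → blue).
Second part: −3 each step, so -21, -24, -27, -30, -33, -36, -39 → -42 → -45.
Third part — always 5 less than the second part: -26, -29, -32, -35, -38, -41, -44 → -47 → -50.
Putting the parts together: (green, -42, -47) and then (blue, -45, -50).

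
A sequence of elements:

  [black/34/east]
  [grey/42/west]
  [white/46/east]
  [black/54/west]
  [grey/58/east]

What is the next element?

[white/66/west]

For the shade, repeats black → grey → white: black, grey, white, black, grey → white.
Second part: alternating steps +8, +4, +8, +4, …, so 34, 42, 46, 54, 58 → 66.
Direction: east, west, east, west, east → west (alternates east ↔ west).
So the next element is [white/66/west].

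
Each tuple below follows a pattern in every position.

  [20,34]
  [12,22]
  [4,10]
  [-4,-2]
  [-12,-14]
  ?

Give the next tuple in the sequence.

[-20,-26]

For the first coordinate, −8 each step: 20, 12, 4, -4, -12 → -20.
Second coordinate: −12 each step, so 34, 22, 10, -2, -14 → -26.
Combining the parts gives [-20,-26].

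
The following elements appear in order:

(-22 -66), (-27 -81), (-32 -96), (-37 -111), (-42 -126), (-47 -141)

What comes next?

First value: −5 each step, so -22, -27, -32, -37, -42, -47 → -52.
For the second value, always 3 × the first value: -66, -81, -96, -111, -126, -141 → -156.
So the next element is (-52 -156).

(-52 -156)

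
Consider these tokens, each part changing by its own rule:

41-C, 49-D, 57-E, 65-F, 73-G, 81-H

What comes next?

First component: 41, 49, 57, 65, 73, 81 → 89 (+8 each step).
Letter — letters move forward 1 place in the alphabet: C, D, E, F, G, H → I.
Combining the parts gives 89-I.

89-I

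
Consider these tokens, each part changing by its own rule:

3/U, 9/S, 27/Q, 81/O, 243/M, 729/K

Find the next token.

For the first component, ×3 each step: 3, 9, 27, 81, 243, 729 → 2187.
For the letter, letters move back 2 places in the alphabet: U, S, Q, O, M, K → I.
Putting it together: 2187/I.

2187/I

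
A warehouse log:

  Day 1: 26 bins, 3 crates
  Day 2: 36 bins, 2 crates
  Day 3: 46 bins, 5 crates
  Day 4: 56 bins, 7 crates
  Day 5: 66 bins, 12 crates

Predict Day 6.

Bins — +10 each step: 26, 36, 46, 56, 66 → 76.
Crates — each term is the sum of the two before it: 3, 2, 5, 7, 12 → 19.
Combining the parts gives 76 bins, 19 crates.

76 bins, 19 crates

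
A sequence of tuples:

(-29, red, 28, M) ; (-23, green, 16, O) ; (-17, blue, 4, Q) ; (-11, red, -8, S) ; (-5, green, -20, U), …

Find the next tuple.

(1, blue, -32, W)

First entry — +6 each step: -29, -23, -17, -11, -5 → 1.
Colour: repeats red → green → blue; red, green, blue, red, green → blue.
Third entry — −12 each step: 28, 16, 4, -8, -20 → -32.
Letter: letters move forward 2 places in the alphabet, so M, O, Q, S, U → W.
So the next tuple is (1, blue, -32, W).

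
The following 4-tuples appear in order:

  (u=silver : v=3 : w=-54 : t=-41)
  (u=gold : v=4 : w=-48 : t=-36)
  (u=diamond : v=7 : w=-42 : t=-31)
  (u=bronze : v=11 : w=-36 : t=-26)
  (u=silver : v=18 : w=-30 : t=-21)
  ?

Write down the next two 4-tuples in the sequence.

(u=gold : v=29 : w=-24 : t=-16), (u=diamond : v=47 : w=-18 : t=-11)

U: silver, gold, diamond, bronze, silver → gold → diamond (repeats silver → gold → diamond → bronze).
V goes 3, 4, 7, 11, 18 → 29 → 47 (each term is the sum of the two before it).
For the w, +6 each step: -54, -48, -42, -36, -30 → -24 → -18.
T: -41, -36, -31, -26, -21 → -16 → -11 (+5 each step).
Putting the parts together: (u=gold : v=29 : w=-24 : t=-16) and then (u=diamond : v=47 : w=-18 : t=-11).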